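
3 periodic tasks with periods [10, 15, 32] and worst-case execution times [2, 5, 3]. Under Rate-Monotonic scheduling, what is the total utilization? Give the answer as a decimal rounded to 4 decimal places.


Compute individual utilizations (exact fractions):
  Task 1: C/T = 2/10 = 1/5 (approx. 0.2)
  Task 2: C/T = 5/15 = 1/3 (approx. 0.3333)
  Task 3: C/T = 3/32 (approx. 0.0938)
Total utilization U = 1/5 + 1/3 + 3/32 = 301/480
Rounded to 4 decimal places: U = 0.6271
RM (Liu & Layland) bound for 3 tasks = 0.779763; compare with U = 301/480 (approx. 0.627083)
U <= bound, so schedulable by RM sufficient condition.

0.6271


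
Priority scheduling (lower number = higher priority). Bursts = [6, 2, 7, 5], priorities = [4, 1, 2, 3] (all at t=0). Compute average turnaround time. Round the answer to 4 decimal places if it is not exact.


Sort by priority (ascending = highest first):
Order: [(1, 2), (2, 7), (3, 5), (4, 6)]
Completion times:
  Priority 1, burst=2, C=2
  Priority 2, burst=7, C=9
  Priority 3, burst=5, C=14
  Priority 4, burst=6, C=20
Average turnaround = 45/4 = 11.25

11.25


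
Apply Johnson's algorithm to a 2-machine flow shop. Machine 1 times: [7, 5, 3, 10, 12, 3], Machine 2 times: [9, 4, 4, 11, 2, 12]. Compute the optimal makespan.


Apply Johnson's rule:
  Group 1 (a <= b): [(3, 3, 4), (6, 3, 12), (1, 7, 9), (4, 10, 11)]
  Group 2 (a > b): [(2, 5, 4), (5, 12, 2)]
Optimal job order: [3, 6, 1, 4, 2, 5]
Schedule:
  Job 3: M1 done at 3, M2 done at 7
  Job 6: M1 done at 6, M2 done at 19
  Job 1: M1 done at 13, M2 done at 28
  Job 4: M1 done at 23, M2 done at 39
  Job 2: M1 done at 28, M2 done at 43
  Job 5: M1 done at 40, M2 done at 45
Makespan = 45

45


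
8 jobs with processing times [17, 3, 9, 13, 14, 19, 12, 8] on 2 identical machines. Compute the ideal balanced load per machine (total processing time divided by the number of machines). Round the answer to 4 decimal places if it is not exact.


Total processing time = 17 + 3 + 9 + 13 + 14 + 19 + 12 + 8 = 95
Number of machines = 2
Ideal balanced load = 95 / 2 = 47.5

47.5


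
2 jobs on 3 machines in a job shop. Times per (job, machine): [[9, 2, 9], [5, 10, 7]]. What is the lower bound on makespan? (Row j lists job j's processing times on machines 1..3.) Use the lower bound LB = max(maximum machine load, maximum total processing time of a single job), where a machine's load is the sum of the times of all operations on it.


Machine loads:
  Machine 1: 9 + 5 = 14
  Machine 2: 2 + 10 = 12
  Machine 3: 9 + 7 = 16
Max machine load = 16
Job totals:
  Job 1: 20
  Job 2: 22
Max job total = 22
Lower bound = max(16, 22) = 22

22


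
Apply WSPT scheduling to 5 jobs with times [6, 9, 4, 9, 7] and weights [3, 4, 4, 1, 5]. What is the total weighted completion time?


Compute p/w ratios and sort ascending (WSPT): [(4, 4), (7, 5), (6, 3), (9, 4), (9, 1)]
Compute weighted completion times:
  Job (p=4,w=4): C=4, w*C=4*4=16
  Job (p=7,w=5): C=11, w*C=5*11=55
  Job (p=6,w=3): C=17, w*C=3*17=51
  Job (p=9,w=4): C=26, w*C=4*26=104
  Job (p=9,w=1): C=35, w*C=1*35=35
Total weighted completion time = 261

261


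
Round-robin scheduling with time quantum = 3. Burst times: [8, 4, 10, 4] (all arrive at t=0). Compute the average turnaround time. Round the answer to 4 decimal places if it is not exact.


Time quantum = 3
Execution trace:
  J1 runs 3 units, time = 3
  J2 runs 3 units, time = 6
  J3 runs 3 units, time = 9
  J4 runs 3 units, time = 12
  J1 runs 3 units, time = 15
  J2 runs 1 units, time = 16
  J3 runs 3 units, time = 19
  J4 runs 1 units, time = 20
  J1 runs 2 units, time = 22
  J3 runs 3 units, time = 25
  J3 runs 1 units, time = 26
Finish times: [22, 16, 26, 20]
Average turnaround = 84/4 = 21.0

21.0


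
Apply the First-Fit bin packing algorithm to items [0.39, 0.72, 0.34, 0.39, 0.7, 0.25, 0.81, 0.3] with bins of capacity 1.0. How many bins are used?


Place items sequentially using First-Fit:
  Item 0.39 -> new Bin 1
  Item 0.72 -> new Bin 2
  Item 0.34 -> Bin 1 (now 0.73)
  Item 0.39 -> new Bin 3
  Item 0.7 -> new Bin 4
  Item 0.25 -> Bin 1 (now 0.98)
  Item 0.81 -> new Bin 5
  Item 0.3 -> Bin 3 (now 0.69)
Total bins used = 5

5


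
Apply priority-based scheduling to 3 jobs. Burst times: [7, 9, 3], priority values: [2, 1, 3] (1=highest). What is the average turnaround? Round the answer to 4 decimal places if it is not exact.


Sort by priority (ascending = highest first):
Order: [(1, 9), (2, 7), (3, 3)]
Completion times:
  Priority 1, burst=9, C=9
  Priority 2, burst=7, C=16
  Priority 3, burst=3, C=19
Average turnaround = 44/3 = 14.6667

14.6667


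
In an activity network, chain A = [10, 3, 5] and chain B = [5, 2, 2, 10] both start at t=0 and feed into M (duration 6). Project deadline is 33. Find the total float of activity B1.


Forward pass: ES(B1) = sum of predecessors on chain B = 0
EF = ES + duration = 0 + 5 = 5
Backward pass: LF(M) = deadline = 33; LS(M) = 33 - 6 = 27
LF(B1) = LS(M) - sum(successors on chain B) = 27 - 14 = 13
LS = LF - duration = 13 - 5 = 8
Total float = LS - ES = 8 - 0 = 8

8


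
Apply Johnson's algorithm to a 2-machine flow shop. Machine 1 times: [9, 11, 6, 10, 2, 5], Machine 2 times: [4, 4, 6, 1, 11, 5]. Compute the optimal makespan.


Apply Johnson's rule:
  Group 1 (a <= b): [(5, 2, 11), (6, 5, 5), (3, 6, 6)]
  Group 2 (a > b): [(1, 9, 4), (2, 11, 4), (4, 10, 1)]
Optimal job order: [5, 6, 3, 1, 2, 4]
Schedule:
  Job 5: M1 done at 2, M2 done at 13
  Job 6: M1 done at 7, M2 done at 18
  Job 3: M1 done at 13, M2 done at 24
  Job 1: M1 done at 22, M2 done at 28
  Job 2: M1 done at 33, M2 done at 37
  Job 4: M1 done at 43, M2 done at 44
Makespan = 44

44


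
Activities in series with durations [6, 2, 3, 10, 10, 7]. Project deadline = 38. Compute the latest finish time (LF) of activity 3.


LF(activity 3) = deadline - sum of successor durations
Successors: activities 4 through 6 with durations [10, 10, 7]
Sum of successor durations = 27
LF = 38 - 27 = 11

11


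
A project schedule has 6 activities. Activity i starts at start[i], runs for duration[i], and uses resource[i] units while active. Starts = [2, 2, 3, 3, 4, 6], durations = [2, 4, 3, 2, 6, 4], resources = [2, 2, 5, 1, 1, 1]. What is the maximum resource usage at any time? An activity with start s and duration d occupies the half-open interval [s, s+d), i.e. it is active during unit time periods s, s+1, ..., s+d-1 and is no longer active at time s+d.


Each activity i is active on [start_i, start_i + duration_i).
Compute total resource usage per time slot:
  t=0: active resources = [], total = 0
  t=1: active resources = [], total = 0
  t=2: active resources = [2, 2], total = 4
  t=3: active resources = [2, 2, 5, 1], total = 10
  t=4: active resources = [2, 5, 1, 1], total = 9
  t=5: active resources = [2, 5, 1], total = 8
  t=6: active resources = [1, 1], total = 2
  t=7: active resources = [1, 1], total = 2
  t=8: active resources = [1, 1], total = 2
  t=9: active resources = [1, 1], total = 2
Peak resource demand = 10

10


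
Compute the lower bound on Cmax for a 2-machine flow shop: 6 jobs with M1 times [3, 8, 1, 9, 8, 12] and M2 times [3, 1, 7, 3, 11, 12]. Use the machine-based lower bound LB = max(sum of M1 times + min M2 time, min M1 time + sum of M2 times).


LB1 = sum(M1 times) + min(M2 times) = 41 + 1 = 42
LB2 = min(M1 times) + sum(M2 times) = 1 + 37 = 38
Lower bound = max(LB1, LB2) = max(42, 38) = 42

42


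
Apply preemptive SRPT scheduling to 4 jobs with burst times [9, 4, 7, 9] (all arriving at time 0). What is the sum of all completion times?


Since all jobs arrive at t=0, SRPT equals SPT ordering.
SPT order: [4, 7, 9, 9]
Completion times:
  Job 1: p=4, C=4
  Job 2: p=7, C=11
  Job 3: p=9, C=20
  Job 4: p=9, C=29
Total completion time = 4 + 11 + 20 + 29 = 64

64


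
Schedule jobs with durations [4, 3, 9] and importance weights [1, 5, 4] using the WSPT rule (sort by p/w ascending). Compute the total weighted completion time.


Compute p/w ratios and sort ascending (WSPT): [(3, 5), (9, 4), (4, 1)]
Compute weighted completion times:
  Job (p=3,w=5): C=3, w*C=5*3=15
  Job (p=9,w=4): C=12, w*C=4*12=48
  Job (p=4,w=1): C=16, w*C=1*16=16
Total weighted completion time = 79

79


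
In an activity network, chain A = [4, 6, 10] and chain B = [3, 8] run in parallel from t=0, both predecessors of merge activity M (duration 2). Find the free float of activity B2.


ES(B2) = sum of predecessors on chain B = 3
EF(B2) = ES + duration = 3 + 8 = 11
Successor of B2 is M. ES(M) = max(sum(A), sum(B)) = max(20, 11) = 20
Free float = ES(successor) - EF(current) = 20 - 11 = 9

9


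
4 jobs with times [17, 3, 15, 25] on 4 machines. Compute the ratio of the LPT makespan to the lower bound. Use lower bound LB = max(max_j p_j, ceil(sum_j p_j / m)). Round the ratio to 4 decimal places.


LPT order: [25, 17, 15, 3]
Machine loads after assignment: [25, 17, 15, 3]
LPT makespan = 25
Lower bound = max(max_job, ceil(total/4)) = max(25, 15) = 25
Ratio = 25 / 25 = 1.0

1.0


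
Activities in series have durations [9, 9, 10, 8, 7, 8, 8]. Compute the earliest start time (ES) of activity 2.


Activity 2 starts after activities 1 through 1 complete.
Predecessor durations: [9]
ES = 9 = 9

9


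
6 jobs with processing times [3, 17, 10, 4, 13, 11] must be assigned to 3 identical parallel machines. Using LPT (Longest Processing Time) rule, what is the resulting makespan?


Sort jobs in decreasing order (LPT): [17, 13, 11, 10, 4, 3]
Assign each job to the least loaded machine:
  Machine 1: jobs [17, 3], load = 20
  Machine 2: jobs [13, 4], load = 17
  Machine 3: jobs [11, 10], load = 21
Makespan = max load = 21

21


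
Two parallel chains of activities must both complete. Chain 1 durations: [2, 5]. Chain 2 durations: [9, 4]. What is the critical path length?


Path A total = 2 + 5 = 7
Path B total = 9 + 4 = 13
Critical path = longest path = max(7, 13) = 13

13


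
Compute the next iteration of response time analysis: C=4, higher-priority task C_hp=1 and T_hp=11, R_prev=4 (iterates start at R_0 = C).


R_next = C + ceil(R_prev / T_hp) * C_hp
ceil(4 / 11) = ceil(0.3636) = 1
Interference = 1 * 1 = 1
R_next = 4 + 1 = 5

5


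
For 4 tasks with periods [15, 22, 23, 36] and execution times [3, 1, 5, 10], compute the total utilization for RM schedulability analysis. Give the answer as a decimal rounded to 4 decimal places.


Compute individual utilizations (exact fractions):
  Task 1: C/T = 3/15 = 1/5 (approx. 0.2)
  Task 2: C/T = 1/22 (approx. 0.0455)
  Task 3: C/T = 5/23 (approx. 0.2174)
  Task 4: C/T = 10/36 = 5/18 (approx. 0.2778)
Total utilization U = 1/5 + 1/22 + 5/23 + 5/18 = 8432/11385
Rounded to 4 decimal places: U = 0.7406
RM (Liu & Layland) bound for 4 tasks = 0.756828; compare with U = 8432/11385 (approx. 0.740624)
U <= bound, so schedulable by RM sufficient condition.

0.7406


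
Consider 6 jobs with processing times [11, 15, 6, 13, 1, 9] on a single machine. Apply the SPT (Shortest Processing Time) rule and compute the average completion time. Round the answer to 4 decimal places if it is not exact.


Sort jobs by processing time (SPT order): [1, 6, 9, 11, 13, 15]
Compute completion times sequentially:
  Job 1: processing = 1, completes at 1
  Job 2: processing = 6, completes at 7
  Job 3: processing = 9, completes at 16
  Job 4: processing = 11, completes at 27
  Job 5: processing = 13, completes at 40
  Job 6: processing = 15, completes at 55
Sum of completion times = 146
Average completion time = 146/6 = 24.3333

24.3333


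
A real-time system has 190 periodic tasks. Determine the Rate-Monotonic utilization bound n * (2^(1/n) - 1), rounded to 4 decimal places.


Compute 2^(1/190) = 1.0036548056
Subtract 1: 1.0036548056 - 1 = 0.0036548056
Multiply by n: 190 * 0.0036548056 = 0.6944130640
Round to 4 dp: 0.6944

0.6944


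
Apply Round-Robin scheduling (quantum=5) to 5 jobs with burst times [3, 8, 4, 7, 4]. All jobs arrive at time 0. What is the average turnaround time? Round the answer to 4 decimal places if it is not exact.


Time quantum = 5
Execution trace:
  J1 runs 3 units, time = 3
  J2 runs 5 units, time = 8
  J3 runs 4 units, time = 12
  J4 runs 5 units, time = 17
  J5 runs 4 units, time = 21
  J2 runs 3 units, time = 24
  J4 runs 2 units, time = 26
Finish times: [3, 24, 12, 26, 21]
Average turnaround = 86/5 = 17.2

17.2


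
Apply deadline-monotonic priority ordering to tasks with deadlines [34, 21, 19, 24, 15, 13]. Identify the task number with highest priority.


Sort tasks by relative deadline (ascending):
  Task 6: deadline = 13
  Task 5: deadline = 15
  Task 3: deadline = 19
  Task 2: deadline = 21
  Task 4: deadline = 24
  Task 1: deadline = 34
Priority order (highest first): [6, 5, 3, 2, 4, 1]
Highest priority task = 6

6


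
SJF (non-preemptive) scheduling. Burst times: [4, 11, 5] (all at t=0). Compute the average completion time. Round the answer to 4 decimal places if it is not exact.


SJF order (ascending): [4, 5, 11]
Completion times:
  Job 1: burst=4, C=4
  Job 2: burst=5, C=9
  Job 3: burst=11, C=20
Average completion = 33/3 = 11.0

11.0


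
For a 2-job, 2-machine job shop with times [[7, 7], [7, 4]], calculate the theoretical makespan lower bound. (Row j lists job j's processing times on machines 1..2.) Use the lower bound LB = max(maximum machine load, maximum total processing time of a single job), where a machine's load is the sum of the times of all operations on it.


Machine loads:
  Machine 1: 7 + 7 = 14
  Machine 2: 7 + 4 = 11
Max machine load = 14
Job totals:
  Job 1: 14
  Job 2: 11
Max job total = 14
Lower bound = max(14, 14) = 14

14


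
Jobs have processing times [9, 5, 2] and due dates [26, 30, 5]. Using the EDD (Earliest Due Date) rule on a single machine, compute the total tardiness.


Sort by due date (EDD order): [(2, 5), (9, 26), (5, 30)]
Compute completion times and tardiness:
  Job 1: p=2, d=5, C=2, tardiness=max(0,2-5)=0
  Job 2: p=9, d=26, C=11, tardiness=max(0,11-26)=0
  Job 3: p=5, d=30, C=16, tardiness=max(0,16-30)=0
Total tardiness = 0

0


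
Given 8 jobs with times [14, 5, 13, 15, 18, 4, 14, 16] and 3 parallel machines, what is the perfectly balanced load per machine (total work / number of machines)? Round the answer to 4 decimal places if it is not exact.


Total processing time = 14 + 5 + 13 + 15 + 18 + 4 + 14 + 16 = 99
Number of machines = 3
Ideal balanced load = 99 / 3 = 33.0

33.0


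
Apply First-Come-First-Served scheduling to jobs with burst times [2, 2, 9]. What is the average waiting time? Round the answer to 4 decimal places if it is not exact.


FCFS order (as given): [2, 2, 9]
Waiting times:
  Job 1: wait = 0
  Job 2: wait = 2
  Job 3: wait = 4
Sum of waiting times = 6
Average waiting time = 6/3 = 2.0

2.0


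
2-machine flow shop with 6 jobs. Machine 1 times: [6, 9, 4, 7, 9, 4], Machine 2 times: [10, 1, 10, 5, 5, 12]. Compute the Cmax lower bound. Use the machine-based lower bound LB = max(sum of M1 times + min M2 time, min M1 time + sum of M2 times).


LB1 = sum(M1 times) + min(M2 times) = 39 + 1 = 40
LB2 = min(M1 times) + sum(M2 times) = 4 + 43 = 47
Lower bound = max(LB1, LB2) = max(40, 47) = 47

47


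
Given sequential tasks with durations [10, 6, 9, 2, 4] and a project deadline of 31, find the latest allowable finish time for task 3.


LF(activity 3) = deadline - sum of successor durations
Successors: activities 4 through 5 with durations [2, 4]
Sum of successor durations = 6
LF = 31 - 6 = 25

25


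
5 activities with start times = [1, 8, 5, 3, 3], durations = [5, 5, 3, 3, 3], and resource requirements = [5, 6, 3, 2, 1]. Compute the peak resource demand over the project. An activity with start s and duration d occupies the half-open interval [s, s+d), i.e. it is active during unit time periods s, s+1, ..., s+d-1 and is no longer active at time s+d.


Each activity i is active on [start_i, start_i + duration_i).
Compute total resource usage per time slot:
  t=0: active resources = [], total = 0
  t=1: active resources = [5], total = 5
  t=2: active resources = [5], total = 5
  t=3: active resources = [5, 2, 1], total = 8
  t=4: active resources = [5, 2, 1], total = 8
  t=5: active resources = [5, 3, 2, 1], total = 11
  t=6: active resources = [3], total = 3
  t=7: active resources = [3], total = 3
  t=8: active resources = [6], total = 6
  t=9: active resources = [6], total = 6
  t=10: active resources = [6], total = 6
  t=11: active resources = [6], total = 6
  t=12: active resources = [6], total = 6
Peak resource demand = 11

11


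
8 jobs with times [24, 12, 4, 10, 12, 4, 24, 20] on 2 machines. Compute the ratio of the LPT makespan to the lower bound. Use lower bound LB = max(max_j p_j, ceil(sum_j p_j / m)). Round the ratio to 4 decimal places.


LPT order: [24, 24, 20, 12, 12, 10, 4, 4]
Machine loads after assignment: [54, 56]
LPT makespan = 56
Lower bound = max(max_job, ceil(total/2)) = max(24, 55) = 55
Ratio = 56 / 55 = 1.0182

1.0182


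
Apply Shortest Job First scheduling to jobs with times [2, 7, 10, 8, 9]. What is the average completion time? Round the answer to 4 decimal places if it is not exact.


SJF order (ascending): [2, 7, 8, 9, 10]
Completion times:
  Job 1: burst=2, C=2
  Job 2: burst=7, C=9
  Job 3: burst=8, C=17
  Job 4: burst=9, C=26
  Job 5: burst=10, C=36
Average completion = 90/5 = 18.0

18.0


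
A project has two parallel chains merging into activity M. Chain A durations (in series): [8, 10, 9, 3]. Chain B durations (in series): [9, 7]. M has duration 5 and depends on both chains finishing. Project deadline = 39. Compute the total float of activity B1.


Forward pass: ES(B1) = sum of predecessors on chain B = 0
EF = ES + duration = 0 + 9 = 9
Backward pass: LF(M) = deadline = 39; LS(M) = 39 - 5 = 34
LF(B1) = LS(M) - sum(successors on chain B) = 34 - 7 = 27
LS = LF - duration = 27 - 9 = 18
Total float = LS - ES = 18 - 0 = 18

18


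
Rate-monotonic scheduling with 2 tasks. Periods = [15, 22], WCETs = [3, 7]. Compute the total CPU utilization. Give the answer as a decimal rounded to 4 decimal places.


Compute individual utilizations (exact fractions):
  Task 1: C/T = 3/15 = 1/5 (approx. 0.2)
  Task 2: C/T = 7/22 (approx. 0.3182)
Total utilization U = 1/5 + 7/22 = 57/110
Rounded to 4 decimal places: U = 0.5182
RM (Liu & Layland) bound for 2 tasks = 0.828427; compare with U = 57/110 (approx. 0.518182)
U <= bound, so schedulable by RM sufficient condition.

0.5182


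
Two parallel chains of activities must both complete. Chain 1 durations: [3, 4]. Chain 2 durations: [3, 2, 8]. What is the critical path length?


Path A total = 3 + 4 = 7
Path B total = 3 + 2 + 8 = 13
Critical path = longest path = max(7, 13) = 13

13


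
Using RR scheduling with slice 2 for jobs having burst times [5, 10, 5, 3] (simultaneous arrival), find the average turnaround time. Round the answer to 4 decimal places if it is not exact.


Time quantum = 2
Execution trace:
  J1 runs 2 units, time = 2
  J2 runs 2 units, time = 4
  J3 runs 2 units, time = 6
  J4 runs 2 units, time = 8
  J1 runs 2 units, time = 10
  J2 runs 2 units, time = 12
  J3 runs 2 units, time = 14
  J4 runs 1 units, time = 15
  J1 runs 1 units, time = 16
  J2 runs 2 units, time = 18
  J3 runs 1 units, time = 19
  J2 runs 2 units, time = 21
  J2 runs 2 units, time = 23
Finish times: [16, 23, 19, 15]
Average turnaround = 73/4 = 18.25

18.25


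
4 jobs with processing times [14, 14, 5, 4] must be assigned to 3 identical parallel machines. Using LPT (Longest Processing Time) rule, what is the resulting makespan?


Sort jobs in decreasing order (LPT): [14, 14, 5, 4]
Assign each job to the least loaded machine:
  Machine 1: jobs [14], load = 14
  Machine 2: jobs [14], load = 14
  Machine 3: jobs [5, 4], load = 9
Makespan = max load = 14

14


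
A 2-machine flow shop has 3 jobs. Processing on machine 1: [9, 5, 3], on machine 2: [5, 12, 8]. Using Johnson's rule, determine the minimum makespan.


Apply Johnson's rule:
  Group 1 (a <= b): [(3, 3, 8), (2, 5, 12)]
  Group 2 (a > b): [(1, 9, 5)]
Optimal job order: [3, 2, 1]
Schedule:
  Job 3: M1 done at 3, M2 done at 11
  Job 2: M1 done at 8, M2 done at 23
  Job 1: M1 done at 17, M2 done at 28
Makespan = 28

28


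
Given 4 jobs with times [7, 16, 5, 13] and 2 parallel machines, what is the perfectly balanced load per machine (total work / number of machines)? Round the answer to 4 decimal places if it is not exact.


Total processing time = 7 + 16 + 5 + 13 = 41
Number of machines = 2
Ideal balanced load = 41 / 2 = 20.5

20.5


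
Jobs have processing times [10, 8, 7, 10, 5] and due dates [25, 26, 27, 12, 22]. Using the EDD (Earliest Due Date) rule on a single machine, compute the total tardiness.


Sort by due date (EDD order): [(10, 12), (5, 22), (10, 25), (8, 26), (7, 27)]
Compute completion times and tardiness:
  Job 1: p=10, d=12, C=10, tardiness=max(0,10-12)=0
  Job 2: p=5, d=22, C=15, tardiness=max(0,15-22)=0
  Job 3: p=10, d=25, C=25, tardiness=max(0,25-25)=0
  Job 4: p=8, d=26, C=33, tardiness=max(0,33-26)=7
  Job 5: p=7, d=27, C=40, tardiness=max(0,40-27)=13
Total tardiness = 20

20


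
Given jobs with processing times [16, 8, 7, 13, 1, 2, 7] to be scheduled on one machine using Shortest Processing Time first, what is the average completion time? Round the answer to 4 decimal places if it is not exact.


Sort jobs by processing time (SPT order): [1, 2, 7, 7, 8, 13, 16]
Compute completion times sequentially:
  Job 1: processing = 1, completes at 1
  Job 2: processing = 2, completes at 3
  Job 3: processing = 7, completes at 10
  Job 4: processing = 7, completes at 17
  Job 5: processing = 8, completes at 25
  Job 6: processing = 13, completes at 38
  Job 7: processing = 16, completes at 54
Sum of completion times = 148
Average completion time = 148/7 = 21.1429

21.1429


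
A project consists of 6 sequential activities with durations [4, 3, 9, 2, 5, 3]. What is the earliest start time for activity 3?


Activity 3 starts after activities 1 through 2 complete.
Predecessor durations: [4, 3]
ES = 4 + 3 = 7

7


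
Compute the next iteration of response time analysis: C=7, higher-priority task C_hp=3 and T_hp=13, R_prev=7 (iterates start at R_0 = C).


R_next = C + ceil(R_prev / T_hp) * C_hp
ceil(7 / 13) = ceil(0.5385) = 1
Interference = 1 * 3 = 3
R_next = 7 + 3 = 10

10


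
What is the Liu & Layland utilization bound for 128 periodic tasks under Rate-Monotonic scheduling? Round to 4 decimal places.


Compute 2^(1/128) = 1.0054299011
Subtract 1: 1.0054299011 - 1 = 0.0054299011
Multiply by n: 128 * 0.0054299011 = 0.6950273408
Round to 4 dp: 0.6950

0.6950


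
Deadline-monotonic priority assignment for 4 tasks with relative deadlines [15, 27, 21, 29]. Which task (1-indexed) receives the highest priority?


Sort tasks by relative deadline (ascending):
  Task 1: deadline = 15
  Task 3: deadline = 21
  Task 2: deadline = 27
  Task 4: deadline = 29
Priority order (highest first): [1, 3, 2, 4]
Highest priority task = 1

1


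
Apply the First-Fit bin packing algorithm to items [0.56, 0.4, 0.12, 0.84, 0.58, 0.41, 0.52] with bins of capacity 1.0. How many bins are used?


Place items sequentially using First-Fit:
  Item 0.56 -> new Bin 1
  Item 0.4 -> Bin 1 (now 0.96)
  Item 0.12 -> new Bin 2
  Item 0.84 -> Bin 2 (now 0.96)
  Item 0.58 -> new Bin 3
  Item 0.41 -> Bin 3 (now 0.99)
  Item 0.52 -> new Bin 4
Total bins used = 4

4


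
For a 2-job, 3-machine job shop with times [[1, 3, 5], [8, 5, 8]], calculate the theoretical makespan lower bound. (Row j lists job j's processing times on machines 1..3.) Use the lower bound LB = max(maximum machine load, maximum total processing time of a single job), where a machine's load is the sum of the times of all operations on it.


Machine loads:
  Machine 1: 1 + 8 = 9
  Machine 2: 3 + 5 = 8
  Machine 3: 5 + 8 = 13
Max machine load = 13
Job totals:
  Job 1: 9
  Job 2: 21
Max job total = 21
Lower bound = max(13, 21) = 21

21


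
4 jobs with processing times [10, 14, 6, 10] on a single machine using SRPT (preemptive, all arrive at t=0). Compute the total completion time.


Since all jobs arrive at t=0, SRPT equals SPT ordering.
SPT order: [6, 10, 10, 14]
Completion times:
  Job 1: p=6, C=6
  Job 2: p=10, C=16
  Job 3: p=10, C=26
  Job 4: p=14, C=40
Total completion time = 6 + 16 + 26 + 40 = 88

88


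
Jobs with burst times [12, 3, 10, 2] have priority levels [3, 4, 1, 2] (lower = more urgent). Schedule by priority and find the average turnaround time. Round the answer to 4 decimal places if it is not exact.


Sort by priority (ascending = highest first):
Order: [(1, 10), (2, 2), (3, 12), (4, 3)]
Completion times:
  Priority 1, burst=10, C=10
  Priority 2, burst=2, C=12
  Priority 3, burst=12, C=24
  Priority 4, burst=3, C=27
Average turnaround = 73/4 = 18.25

18.25


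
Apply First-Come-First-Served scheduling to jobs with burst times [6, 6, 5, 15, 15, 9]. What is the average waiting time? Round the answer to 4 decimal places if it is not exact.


FCFS order (as given): [6, 6, 5, 15, 15, 9]
Waiting times:
  Job 1: wait = 0
  Job 2: wait = 6
  Job 3: wait = 12
  Job 4: wait = 17
  Job 5: wait = 32
  Job 6: wait = 47
Sum of waiting times = 114
Average waiting time = 114/6 = 19.0

19.0


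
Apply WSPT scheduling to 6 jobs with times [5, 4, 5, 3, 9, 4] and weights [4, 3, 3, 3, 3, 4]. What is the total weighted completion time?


Compute p/w ratios and sort ascending (WSPT): [(3, 3), (4, 4), (5, 4), (4, 3), (5, 3), (9, 3)]
Compute weighted completion times:
  Job (p=3,w=3): C=3, w*C=3*3=9
  Job (p=4,w=4): C=7, w*C=4*7=28
  Job (p=5,w=4): C=12, w*C=4*12=48
  Job (p=4,w=3): C=16, w*C=3*16=48
  Job (p=5,w=3): C=21, w*C=3*21=63
  Job (p=9,w=3): C=30, w*C=3*30=90
Total weighted completion time = 286

286


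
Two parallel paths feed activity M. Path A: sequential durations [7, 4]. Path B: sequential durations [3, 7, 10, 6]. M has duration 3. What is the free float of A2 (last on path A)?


ES(A2) = sum of predecessors on chain A = 7
EF(A2) = ES + duration = 7 + 4 = 11
Successor of A2 is M. ES(M) = max(sum(A), sum(B)) = max(11, 26) = 26
Free float = ES(successor) - EF(current) = 26 - 11 = 15

15


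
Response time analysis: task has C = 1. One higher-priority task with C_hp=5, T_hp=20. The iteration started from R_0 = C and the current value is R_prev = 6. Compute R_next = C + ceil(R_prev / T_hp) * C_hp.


R_next = C + ceil(R_prev / T_hp) * C_hp
ceil(6 / 20) = ceil(0.3) = 1
Interference = 1 * 5 = 5
R_next = 1 + 5 = 6
R_next = R_prev, so the iteration has converged (response time = 6).

6


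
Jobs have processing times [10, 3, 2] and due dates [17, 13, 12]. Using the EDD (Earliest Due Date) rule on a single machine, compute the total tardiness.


Sort by due date (EDD order): [(2, 12), (3, 13), (10, 17)]
Compute completion times and tardiness:
  Job 1: p=2, d=12, C=2, tardiness=max(0,2-12)=0
  Job 2: p=3, d=13, C=5, tardiness=max(0,5-13)=0
  Job 3: p=10, d=17, C=15, tardiness=max(0,15-17)=0
Total tardiness = 0

0


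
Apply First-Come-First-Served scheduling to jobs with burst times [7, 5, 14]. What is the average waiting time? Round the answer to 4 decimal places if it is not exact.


FCFS order (as given): [7, 5, 14]
Waiting times:
  Job 1: wait = 0
  Job 2: wait = 7
  Job 3: wait = 12
Sum of waiting times = 19
Average waiting time = 19/3 = 6.3333

6.3333


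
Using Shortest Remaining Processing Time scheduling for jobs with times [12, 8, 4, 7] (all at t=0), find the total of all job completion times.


Since all jobs arrive at t=0, SRPT equals SPT ordering.
SPT order: [4, 7, 8, 12]
Completion times:
  Job 1: p=4, C=4
  Job 2: p=7, C=11
  Job 3: p=8, C=19
  Job 4: p=12, C=31
Total completion time = 4 + 11 + 19 + 31 = 65

65


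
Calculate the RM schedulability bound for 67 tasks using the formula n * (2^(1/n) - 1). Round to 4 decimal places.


Compute 2^(1/67) = 1.0103991798
Subtract 1: 1.0103991798 - 1 = 0.0103991798
Multiply by n: 67 * 0.0103991798 = 0.6967450466
Round to 4 dp: 0.6967

0.6967


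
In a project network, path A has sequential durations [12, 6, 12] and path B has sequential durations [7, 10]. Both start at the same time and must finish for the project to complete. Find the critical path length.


Path A total = 12 + 6 + 12 = 30
Path B total = 7 + 10 = 17
Critical path = longest path = max(30, 17) = 30

30


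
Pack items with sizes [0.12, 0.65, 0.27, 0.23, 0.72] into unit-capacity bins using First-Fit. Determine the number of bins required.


Place items sequentially using First-Fit:
  Item 0.12 -> new Bin 1
  Item 0.65 -> Bin 1 (now 0.77)
  Item 0.27 -> new Bin 2
  Item 0.23 -> Bin 1 (now 1.0)
  Item 0.72 -> Bin 2 (now 0.99)
Total bins used = 2

2


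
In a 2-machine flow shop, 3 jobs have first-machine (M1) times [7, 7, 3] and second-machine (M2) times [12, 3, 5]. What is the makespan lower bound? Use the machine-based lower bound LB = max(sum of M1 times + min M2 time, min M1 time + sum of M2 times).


LB1 = sum(M1 times) + min(M2 times) = 17 + 3 = 20
LB2 = min(M1 times) + sum(M2 times) = 3 + 20 = 23
Lower bound = max(LB1, LB2) = max(20, 23) = 23

23


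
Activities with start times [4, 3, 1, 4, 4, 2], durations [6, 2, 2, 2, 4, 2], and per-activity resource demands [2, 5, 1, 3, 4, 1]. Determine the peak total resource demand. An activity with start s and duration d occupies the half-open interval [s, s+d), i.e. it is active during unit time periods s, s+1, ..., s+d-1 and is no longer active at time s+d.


Each activity i is active on [start_i, start_i + duration_i).
Compute total resource usage per time slot:
  t=0: active resources = [], total = 0
  t=1: active resources = [1], total = 1
  t=2: active resources = [1, 1], total = 2
  t=3: active resources = [5, 1], total = 6
  t=4: active resources = [2, 5, 3, 4], total = 14
  t=5: active resources = [2, 3, 4], total = 9
  t=6: active resources = [2, 4], total = 6
  t=7: active resources = [2, 4], total = 6
  t=8: active resources = [2], total = 2
  t=9: active resources = [2], total = 2
Peak resource demand = 14

14


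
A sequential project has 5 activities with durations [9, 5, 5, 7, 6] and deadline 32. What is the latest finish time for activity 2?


LF(activity 2) = deadline - sum of successor durations
Successors: activities 3 through 5 with durations [5, 7, 6]
Sum of successor durations = 18
LF = 32 - 18 = 14

14


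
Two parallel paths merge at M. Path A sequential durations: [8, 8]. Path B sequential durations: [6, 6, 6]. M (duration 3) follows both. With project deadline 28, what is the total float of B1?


Forward pass: ES(B1) = sum of predecessors on chain B = 0
EF = ES + duration = 0 + 6 = 6
Backward pass: LF(M) = deadline = 28; LS(M) = 28 - 3 = 25
LF(B1) = LS(M) - sum(successors on chain B) = 25 - 12 = 13
LS = LF - duration = 13 - 6 = 7
Total float = LS - ES = 7 - 0 = 7

7


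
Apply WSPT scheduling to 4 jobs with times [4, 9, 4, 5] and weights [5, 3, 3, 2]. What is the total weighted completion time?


Compute p/w ratios and sort ascending (WSPT): [(4, 5), (4, 3), (5, 2), (9, 3)]
Compute weighted completion times:
  Job (p=4,w=5): C=4, w*C=5*4=20
  Job (p=4,w=3): C=8, w*C=3*8=24
  Job (p=5,w=2): C=13, w*C=2*13=26
  Job (p=9,w=3): C=22, w*C=3*22=66
Total weighted completion time = 136

136


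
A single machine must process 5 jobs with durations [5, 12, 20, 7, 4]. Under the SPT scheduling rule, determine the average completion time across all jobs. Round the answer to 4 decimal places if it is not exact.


Sort jobs by processing time (SPT order): [4, 5, 7, 12, 20]
Compute completion times sequentially:
  Job 1: processing = 4, completes at 4
  Job 2: processing = 5, completes at 9
  Job 3: processing = 7, completes at 16
  Job 4: processing = 12, completes at 28
  Job 5: processing = 20, completes at 48
Sum of completion times = 105
Average completion time = 105/5 = 21.0

21.0


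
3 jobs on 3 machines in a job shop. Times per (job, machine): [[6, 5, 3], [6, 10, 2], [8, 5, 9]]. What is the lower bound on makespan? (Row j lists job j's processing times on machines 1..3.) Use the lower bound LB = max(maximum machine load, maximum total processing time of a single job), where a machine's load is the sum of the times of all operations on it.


Machine loads:
  Machine 1: 6 + 6 + 8 = 20
  Machine 2: 5 + 10 + 5 = 20
  Machine 3: 3 + 2 + 9 = 14
Max machine load = 20
Job totals:
  Job 1: 14
  Job 2: 18
  Job 3: 22
Max job total = 22
Lower bound = max(20, 22) = 22

22


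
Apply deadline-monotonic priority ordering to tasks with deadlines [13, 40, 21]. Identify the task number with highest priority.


Sort tasks by relative deadline (ascending):
  Task 1: deadline = 13
  Task 3: deadline = 21
  Task 2: deadline = 40
Priority order (highest first): [1, 3, 2]
Highest priority task = 1

1


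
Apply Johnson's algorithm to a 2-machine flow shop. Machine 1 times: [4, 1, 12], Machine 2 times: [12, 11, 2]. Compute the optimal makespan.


Apply Johnson's rule:
  Group 1 (a <= b): [(2, 1, 11), (1, 4, 12)]
  Group 2 (a > b): [(3, 12, 2)]
Optimal job order: [2, 1, 3]
Schedule:
  Job 2: M1 done at 1, M2 done at 12
  Job 1: M1 done at 5, M2 done at 24
  Job 3: M1 done at 17, M2 done at 26
Makespan = 26

26


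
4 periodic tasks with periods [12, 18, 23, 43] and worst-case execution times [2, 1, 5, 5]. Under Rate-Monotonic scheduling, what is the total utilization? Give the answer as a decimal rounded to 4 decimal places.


Compute individual utilizations (exact fractions):
  Task 1: C/T = 2/12 = 1/6 (approx. 0.1667)
  Task 2: C/T = 1/18 (approx. 0.0556)
  Task 3: C/T = 5/23 (approx. 0.2174)
  Task 4: C/T = 5/43 (approx. 0.1163)
Total utilization U = 1/6 + 1/18 + 5/23 + 5/43 = 4948/8901
Rounded to 4 decimal places: U = 0.5559
RM (Liu & Layland) bound for 4 tasks = 0.756828; compare with U = 4948/8901 (approx. 0.555893)
U <= bound, so schedulable by RM sufficient condition.

0.5559


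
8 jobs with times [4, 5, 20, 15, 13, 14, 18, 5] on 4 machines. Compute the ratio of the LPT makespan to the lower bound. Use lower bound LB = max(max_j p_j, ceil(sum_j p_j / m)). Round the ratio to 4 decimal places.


LPT order: [20, 18, 15, 14, 13, 5, 5, 4]
Machine loads after assignment: [24, 23, 20, 27]
LPT makespan = 27
Lower bound = max(max_job, ceil(total/4)) = max(20, 24) = 24
Ratio = 27 / 24 = 1.125

1.125


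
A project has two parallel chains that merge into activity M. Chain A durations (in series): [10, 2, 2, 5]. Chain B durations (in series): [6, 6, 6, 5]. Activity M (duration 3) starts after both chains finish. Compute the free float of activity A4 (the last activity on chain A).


ES(A4) = sum of predecessors on chain A = 14
EF(A4) = ES + duration = 14 + 5 = 19
Successor of A4 is M. ES(M) = max(sum(A), sum(B)) = max(19, 23) = 23
Free float = ES(successor) - EF(current) = 23 - 19 = 4

4


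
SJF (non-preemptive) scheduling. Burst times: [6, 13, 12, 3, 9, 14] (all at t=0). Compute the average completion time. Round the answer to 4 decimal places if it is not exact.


SJF order (ascending): [3, 6, 9, 12, 13, 14]
Completion times:
  Job 1: burst=3, C=3
  Job 2: burst=6, C=9
  Job 3: burst=9, C=18
  Job 4: burst=12, C=30
  Job 5: burst=13, C=43
  Job 6: burst=14, C=57
Average completion = 160/6 = 26.6667

26.6667


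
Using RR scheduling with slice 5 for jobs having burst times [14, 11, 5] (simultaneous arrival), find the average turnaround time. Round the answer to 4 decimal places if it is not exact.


Time quantum = 5
Execution trace:
  J1 runs 5 units, time = 5
  J2 runs 5 units, time = 10
  J3 runs 5 units, time = 15
  J1 runs 5 units, time = 20
  J2 runs 5 units, time = 25
  J1 runs 4 units, time = 29
  J2 runs 1 units, time = 30
Finish times: [29, 30, 15]
Average turnaround = 74/3 = 24.6667

24.6667


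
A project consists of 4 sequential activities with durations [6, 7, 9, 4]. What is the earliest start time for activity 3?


Activity 3 starts after activities 1 through 2 complete.
Predecessor durations: [6, 7]
ES = 6 + 7 = 13

13


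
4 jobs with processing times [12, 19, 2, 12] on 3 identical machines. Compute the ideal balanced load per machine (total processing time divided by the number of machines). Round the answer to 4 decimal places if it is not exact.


Total processing time = 12 + 19 + 2 + 12 = 45
Number of machines = 3
Ideal balanced load = 45 / 3 = 15.0

15.0


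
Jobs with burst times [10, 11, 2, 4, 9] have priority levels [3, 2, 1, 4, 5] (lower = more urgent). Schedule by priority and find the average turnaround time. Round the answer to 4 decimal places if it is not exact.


Sort by priority (ascending = highest first):
Order: [(1, 2), (2, 11), (3, 10), (4, 4), (5, 9)]
Completion times:
  Priority 1, burst=2, C=2
  Priority 2, burst=11, C=13
  Priority 3, burst=10, C=23
  Priority 4, burst=4, C=27
  Priority 5, burst=9, C=36
Average turnaround = 101/5 = 20.2

20.2


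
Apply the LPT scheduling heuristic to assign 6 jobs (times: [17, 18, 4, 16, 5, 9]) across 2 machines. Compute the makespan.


Sort jobs in decreasing order (LPT): [18, 17, 16, 9, 5, 4]
Assign each job to the least loaded machine:
  Machine 1: jobs [18, 9, 5, 4], load = 36
  Machine 2: jobs [17, 16], load = 33
Makespan = max load = 36

36


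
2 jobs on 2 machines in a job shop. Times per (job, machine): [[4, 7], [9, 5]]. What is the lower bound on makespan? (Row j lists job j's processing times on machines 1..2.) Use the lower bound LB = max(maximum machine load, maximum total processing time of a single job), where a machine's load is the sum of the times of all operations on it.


Machine loads:
  Machine 1: 4 + 9 = 13
  Machine 2: 7 + 5 = 12
Max machine load = 13
Job totals:
  Job 1: 11
  Job 2: 14
Max job total = 14
Lower bound = max(13, 14) = 14

14


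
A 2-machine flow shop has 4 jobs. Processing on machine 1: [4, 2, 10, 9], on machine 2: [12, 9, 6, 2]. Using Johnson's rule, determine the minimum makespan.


Apply Johnson's rule:
  Group 1 (a <= b): [(2, 2, 9), (1, 4, 12)]
  Group 2 (a > b): [(3, 10, 6), (4, 9, 2)]
Optimal job order: [2, 1, 3, 4]
Schedule:
  Job 2: M1 done at 2, M2 done at 11
  Job 1: M1 done at 6, M2 done at 23
  Job 3: M1 done at 16, M2 done at 29
  Job 4: M1 done at 25, M2 done at 31
Makespan = 31

31


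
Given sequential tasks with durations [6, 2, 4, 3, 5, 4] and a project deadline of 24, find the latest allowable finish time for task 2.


LF(activity 2) = deadline - sum of successor durations
Successors: activities 3 through 6 with durations [4, 3, 5, 4]
Sum of successor durations = 16
LF = 24 - 16 = 8

8


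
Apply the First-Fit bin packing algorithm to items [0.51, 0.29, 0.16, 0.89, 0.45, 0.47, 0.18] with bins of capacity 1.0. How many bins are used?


Place items sequentially using First-Fit:
  Item 0.51 -> new Bin 1
  Item 0.29 -> Bin 1 (now 0.8)
  Item 0.16 -> Bin 1 (now 0.96)
  Item 0.89 -> new Bin 2
  Item 0.45 -> new Bin 3
  Item 0.47 -> Bin 3 (now 0.92)
  Item 0.18 -> new Bin 4
Total bins used = 4

4


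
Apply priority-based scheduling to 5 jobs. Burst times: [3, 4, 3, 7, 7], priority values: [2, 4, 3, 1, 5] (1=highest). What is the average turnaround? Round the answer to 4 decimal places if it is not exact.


Sort by priority (ascending = highest first):
Order: [(1, 7), (2, 3), (3, 3), (4, 4), (5, 7)]
Completion times:
  Priority 1, burst=7, C=7
  Priority 2, burst=3, C=10
  Priority 3, burst=3, C=13
  Priority 4, burst=4, C=17
  Priority 5, burst=7, C=24
Average turnaround = 71/5 = 14.2

14.2


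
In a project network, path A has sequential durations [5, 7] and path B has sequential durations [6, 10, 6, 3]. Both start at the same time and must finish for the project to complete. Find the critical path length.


Path A total = 5 + 7 = 12
Path B total = 6 + 10 + 6 + 3 = 25
Critical path = longest path = max(12, 25) = 25

25


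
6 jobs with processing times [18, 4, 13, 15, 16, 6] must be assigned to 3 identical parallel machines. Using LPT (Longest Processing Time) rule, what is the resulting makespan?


Sort jobs in decreasing order (LPT): [18, 16, 15, 13, 6, 4]
Assign each job to the least loaded machine:
  Machine 1: jobs [18, 4], load = 22
  Machine 2: jobs [16, 6], load = 22
  Machine 3: jobs [15, 13], load = 28
Makespan = max load = 28

28
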